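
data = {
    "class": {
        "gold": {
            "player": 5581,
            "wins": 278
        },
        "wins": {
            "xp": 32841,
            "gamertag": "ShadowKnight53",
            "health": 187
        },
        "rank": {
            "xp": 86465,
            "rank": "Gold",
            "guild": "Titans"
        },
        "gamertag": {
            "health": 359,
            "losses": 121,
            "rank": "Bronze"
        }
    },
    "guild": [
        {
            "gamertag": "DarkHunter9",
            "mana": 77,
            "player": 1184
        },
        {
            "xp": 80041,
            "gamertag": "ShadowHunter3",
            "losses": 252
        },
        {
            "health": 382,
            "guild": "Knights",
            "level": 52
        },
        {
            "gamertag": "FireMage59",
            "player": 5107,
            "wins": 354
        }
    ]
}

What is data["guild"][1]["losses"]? 252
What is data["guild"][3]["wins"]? 354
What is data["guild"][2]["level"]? 52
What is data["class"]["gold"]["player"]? 5581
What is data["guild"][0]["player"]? 1184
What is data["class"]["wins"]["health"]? 187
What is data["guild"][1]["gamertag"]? "ShadowHunter3"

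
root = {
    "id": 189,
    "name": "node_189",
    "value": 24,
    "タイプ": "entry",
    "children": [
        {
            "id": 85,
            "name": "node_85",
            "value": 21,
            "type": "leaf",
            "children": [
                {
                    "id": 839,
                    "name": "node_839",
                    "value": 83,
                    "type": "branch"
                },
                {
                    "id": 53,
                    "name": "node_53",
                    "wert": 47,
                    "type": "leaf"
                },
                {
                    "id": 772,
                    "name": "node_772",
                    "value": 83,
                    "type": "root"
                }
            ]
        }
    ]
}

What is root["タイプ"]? "entry"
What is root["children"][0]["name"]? "node_85"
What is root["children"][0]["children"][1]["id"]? 53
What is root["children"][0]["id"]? 85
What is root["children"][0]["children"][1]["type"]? "leaf"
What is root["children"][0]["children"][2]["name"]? "node_772"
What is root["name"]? "node_189"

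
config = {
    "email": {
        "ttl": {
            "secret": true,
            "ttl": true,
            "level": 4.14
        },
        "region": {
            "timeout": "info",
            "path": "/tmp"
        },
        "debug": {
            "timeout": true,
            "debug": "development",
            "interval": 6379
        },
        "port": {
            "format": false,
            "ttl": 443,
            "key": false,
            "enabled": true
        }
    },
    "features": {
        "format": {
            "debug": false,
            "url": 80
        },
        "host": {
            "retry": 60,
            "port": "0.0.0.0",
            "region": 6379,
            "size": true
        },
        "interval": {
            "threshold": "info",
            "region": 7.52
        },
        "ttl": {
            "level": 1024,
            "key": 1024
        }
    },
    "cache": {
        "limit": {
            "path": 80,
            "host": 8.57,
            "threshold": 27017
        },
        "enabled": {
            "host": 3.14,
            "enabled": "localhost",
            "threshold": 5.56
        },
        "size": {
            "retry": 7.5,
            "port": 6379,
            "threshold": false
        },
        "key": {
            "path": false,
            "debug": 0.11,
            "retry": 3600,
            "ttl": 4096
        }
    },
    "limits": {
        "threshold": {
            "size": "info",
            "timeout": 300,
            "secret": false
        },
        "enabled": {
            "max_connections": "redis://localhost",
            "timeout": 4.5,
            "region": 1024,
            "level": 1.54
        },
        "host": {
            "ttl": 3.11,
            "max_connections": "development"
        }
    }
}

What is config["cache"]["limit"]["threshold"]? 27017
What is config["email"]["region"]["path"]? "/tmp"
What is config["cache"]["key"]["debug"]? 0.11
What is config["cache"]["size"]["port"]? 6379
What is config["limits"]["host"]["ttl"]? 3.11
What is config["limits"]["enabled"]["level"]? 1.54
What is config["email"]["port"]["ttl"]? 443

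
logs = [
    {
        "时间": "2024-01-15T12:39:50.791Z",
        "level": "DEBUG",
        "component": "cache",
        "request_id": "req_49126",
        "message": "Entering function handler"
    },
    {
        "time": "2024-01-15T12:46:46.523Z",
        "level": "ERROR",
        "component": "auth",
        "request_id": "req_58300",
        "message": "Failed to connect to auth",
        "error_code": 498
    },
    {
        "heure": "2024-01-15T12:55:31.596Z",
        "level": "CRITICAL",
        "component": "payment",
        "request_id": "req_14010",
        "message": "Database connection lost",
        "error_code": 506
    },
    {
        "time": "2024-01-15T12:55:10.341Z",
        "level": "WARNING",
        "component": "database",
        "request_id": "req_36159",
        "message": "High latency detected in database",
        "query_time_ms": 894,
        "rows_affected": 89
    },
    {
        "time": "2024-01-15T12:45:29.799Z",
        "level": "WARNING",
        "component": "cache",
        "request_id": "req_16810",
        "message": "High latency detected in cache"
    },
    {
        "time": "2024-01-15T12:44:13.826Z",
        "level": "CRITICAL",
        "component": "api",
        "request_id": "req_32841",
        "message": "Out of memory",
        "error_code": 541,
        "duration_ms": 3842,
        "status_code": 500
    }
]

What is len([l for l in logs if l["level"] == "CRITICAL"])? 2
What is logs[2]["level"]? "CRITICAL"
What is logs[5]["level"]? "CRITICAL"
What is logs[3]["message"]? "High latency detected in database"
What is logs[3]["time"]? "2024-01-15T12:55:10.341Z"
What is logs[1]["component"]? "auth"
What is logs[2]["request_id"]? "req_14010"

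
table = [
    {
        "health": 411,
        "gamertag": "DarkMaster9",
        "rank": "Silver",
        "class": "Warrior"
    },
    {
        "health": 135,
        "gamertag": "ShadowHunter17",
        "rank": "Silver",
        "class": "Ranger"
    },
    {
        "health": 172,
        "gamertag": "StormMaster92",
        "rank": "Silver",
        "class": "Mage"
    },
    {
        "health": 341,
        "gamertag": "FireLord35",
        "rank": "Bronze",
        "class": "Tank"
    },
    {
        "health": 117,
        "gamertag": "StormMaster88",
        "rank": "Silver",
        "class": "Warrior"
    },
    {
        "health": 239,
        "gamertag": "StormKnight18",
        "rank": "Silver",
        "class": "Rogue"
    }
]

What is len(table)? 6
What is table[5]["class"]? "Rogue"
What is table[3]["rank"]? "Bronze"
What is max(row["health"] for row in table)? 411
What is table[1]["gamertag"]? "ShadowHunter17"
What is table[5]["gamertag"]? "StormKnight18"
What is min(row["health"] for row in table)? 117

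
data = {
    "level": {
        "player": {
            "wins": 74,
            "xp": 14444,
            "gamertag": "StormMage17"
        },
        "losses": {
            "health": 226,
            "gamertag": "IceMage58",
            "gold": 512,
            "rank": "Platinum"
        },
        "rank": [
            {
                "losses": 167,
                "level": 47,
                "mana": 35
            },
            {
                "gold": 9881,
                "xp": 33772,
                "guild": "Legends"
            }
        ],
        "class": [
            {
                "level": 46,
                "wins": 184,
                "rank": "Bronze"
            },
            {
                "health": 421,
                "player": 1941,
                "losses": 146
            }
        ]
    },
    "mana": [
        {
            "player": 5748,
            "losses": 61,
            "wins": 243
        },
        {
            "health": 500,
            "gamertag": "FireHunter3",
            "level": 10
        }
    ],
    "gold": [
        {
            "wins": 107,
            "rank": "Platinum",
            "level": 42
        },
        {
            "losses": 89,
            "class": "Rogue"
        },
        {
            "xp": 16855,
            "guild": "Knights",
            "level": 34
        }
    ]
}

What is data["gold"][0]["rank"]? "Platinum"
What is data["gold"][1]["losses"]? 89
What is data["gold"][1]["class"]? "Rogue"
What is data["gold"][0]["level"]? 42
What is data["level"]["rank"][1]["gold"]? 9881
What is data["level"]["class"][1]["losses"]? 146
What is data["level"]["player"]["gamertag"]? "StormMage17"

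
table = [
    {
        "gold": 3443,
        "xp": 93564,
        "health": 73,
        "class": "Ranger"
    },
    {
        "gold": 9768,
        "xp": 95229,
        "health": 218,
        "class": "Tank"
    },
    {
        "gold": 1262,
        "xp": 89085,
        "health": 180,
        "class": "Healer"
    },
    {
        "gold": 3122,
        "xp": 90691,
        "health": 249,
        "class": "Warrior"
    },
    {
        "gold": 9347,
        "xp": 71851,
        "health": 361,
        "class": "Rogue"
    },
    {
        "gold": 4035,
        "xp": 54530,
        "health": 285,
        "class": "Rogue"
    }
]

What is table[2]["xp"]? 89085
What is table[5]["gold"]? 4035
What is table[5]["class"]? "Rogue"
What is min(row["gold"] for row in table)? 1262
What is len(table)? 6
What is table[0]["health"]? 73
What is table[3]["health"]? 249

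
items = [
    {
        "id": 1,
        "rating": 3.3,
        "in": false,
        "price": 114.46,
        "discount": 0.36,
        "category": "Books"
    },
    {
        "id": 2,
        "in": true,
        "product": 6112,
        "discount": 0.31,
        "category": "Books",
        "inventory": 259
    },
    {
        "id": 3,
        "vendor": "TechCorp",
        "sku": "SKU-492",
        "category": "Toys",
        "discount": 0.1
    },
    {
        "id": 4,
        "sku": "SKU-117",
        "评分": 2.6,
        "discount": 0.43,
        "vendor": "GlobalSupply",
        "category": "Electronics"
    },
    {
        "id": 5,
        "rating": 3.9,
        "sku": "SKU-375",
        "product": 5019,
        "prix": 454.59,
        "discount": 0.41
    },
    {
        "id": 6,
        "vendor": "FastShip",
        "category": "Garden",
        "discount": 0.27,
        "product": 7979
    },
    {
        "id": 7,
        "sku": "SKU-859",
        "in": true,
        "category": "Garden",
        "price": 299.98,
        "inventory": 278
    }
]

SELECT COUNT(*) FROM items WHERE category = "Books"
2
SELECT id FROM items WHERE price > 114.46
[7]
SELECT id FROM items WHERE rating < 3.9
[1]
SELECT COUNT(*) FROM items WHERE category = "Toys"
1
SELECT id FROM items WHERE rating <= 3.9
[1, 5]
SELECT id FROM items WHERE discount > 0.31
[1, 4, 5]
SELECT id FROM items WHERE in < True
[1]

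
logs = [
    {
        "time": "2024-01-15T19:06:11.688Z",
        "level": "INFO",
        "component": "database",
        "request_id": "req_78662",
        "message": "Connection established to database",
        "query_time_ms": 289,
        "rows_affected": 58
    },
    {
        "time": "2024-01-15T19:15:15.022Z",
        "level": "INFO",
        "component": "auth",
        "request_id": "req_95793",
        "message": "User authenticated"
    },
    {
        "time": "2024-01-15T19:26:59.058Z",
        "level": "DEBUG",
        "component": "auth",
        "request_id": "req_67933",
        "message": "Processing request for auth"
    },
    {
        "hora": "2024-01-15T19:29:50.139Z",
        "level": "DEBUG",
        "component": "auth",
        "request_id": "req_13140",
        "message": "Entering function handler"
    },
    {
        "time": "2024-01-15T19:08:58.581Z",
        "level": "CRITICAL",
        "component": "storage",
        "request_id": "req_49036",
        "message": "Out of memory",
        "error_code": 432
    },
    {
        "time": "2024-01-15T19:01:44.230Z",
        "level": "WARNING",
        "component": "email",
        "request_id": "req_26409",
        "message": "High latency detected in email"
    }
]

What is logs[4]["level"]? "CRITICAL"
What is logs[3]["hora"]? "2024-01-15T19:29:50.139Z"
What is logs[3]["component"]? "auth"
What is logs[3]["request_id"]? "req_13140"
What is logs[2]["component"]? "auth"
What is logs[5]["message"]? "High latency detected in email"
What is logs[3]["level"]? "DEBUG"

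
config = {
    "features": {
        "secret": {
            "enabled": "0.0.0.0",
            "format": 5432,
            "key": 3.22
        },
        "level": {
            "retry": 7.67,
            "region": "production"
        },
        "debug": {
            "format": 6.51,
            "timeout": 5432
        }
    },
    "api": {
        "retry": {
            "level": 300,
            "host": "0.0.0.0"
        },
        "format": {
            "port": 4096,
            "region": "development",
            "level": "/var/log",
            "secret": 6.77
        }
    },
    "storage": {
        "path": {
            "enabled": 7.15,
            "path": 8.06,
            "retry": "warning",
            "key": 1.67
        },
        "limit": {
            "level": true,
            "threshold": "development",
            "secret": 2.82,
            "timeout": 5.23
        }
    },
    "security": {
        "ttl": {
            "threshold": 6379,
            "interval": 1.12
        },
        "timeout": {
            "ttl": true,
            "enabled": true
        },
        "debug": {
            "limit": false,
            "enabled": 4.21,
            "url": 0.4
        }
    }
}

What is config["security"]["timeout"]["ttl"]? True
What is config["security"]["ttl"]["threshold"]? 6379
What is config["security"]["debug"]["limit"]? False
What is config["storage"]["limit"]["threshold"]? "development"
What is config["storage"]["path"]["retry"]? "warning"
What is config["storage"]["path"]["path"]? 8.06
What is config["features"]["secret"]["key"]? 3.22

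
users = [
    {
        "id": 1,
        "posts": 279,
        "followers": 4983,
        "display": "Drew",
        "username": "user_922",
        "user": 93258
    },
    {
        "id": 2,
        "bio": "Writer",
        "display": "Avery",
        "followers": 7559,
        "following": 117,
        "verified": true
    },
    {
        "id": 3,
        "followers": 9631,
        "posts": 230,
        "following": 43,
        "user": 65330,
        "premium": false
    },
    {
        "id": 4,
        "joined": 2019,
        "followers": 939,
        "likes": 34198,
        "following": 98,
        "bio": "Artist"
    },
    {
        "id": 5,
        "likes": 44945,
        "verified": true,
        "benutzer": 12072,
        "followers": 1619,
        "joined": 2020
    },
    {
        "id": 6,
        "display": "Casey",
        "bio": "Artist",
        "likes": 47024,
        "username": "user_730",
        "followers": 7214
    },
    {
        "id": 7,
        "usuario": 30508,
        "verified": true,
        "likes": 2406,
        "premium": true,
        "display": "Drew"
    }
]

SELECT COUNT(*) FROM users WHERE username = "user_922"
1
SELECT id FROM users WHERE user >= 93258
[1]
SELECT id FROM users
[1, 2, 3, 4, 5, 6, 7]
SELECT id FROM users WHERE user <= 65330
[3]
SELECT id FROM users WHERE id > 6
[7]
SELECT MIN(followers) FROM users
939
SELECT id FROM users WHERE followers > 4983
[2, 3, 6]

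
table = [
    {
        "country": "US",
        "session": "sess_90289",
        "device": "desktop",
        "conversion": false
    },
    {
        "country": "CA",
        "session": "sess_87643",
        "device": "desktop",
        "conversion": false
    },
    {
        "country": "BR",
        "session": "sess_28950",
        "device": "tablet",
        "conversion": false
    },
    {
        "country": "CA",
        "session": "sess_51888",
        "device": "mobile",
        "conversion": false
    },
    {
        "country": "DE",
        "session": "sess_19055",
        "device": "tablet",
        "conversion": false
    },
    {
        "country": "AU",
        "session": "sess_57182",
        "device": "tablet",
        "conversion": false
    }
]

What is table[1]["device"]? "desktop"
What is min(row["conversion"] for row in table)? False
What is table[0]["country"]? "US"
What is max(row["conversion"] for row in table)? False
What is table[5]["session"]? "sess_57182"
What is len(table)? 6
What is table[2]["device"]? "tablet"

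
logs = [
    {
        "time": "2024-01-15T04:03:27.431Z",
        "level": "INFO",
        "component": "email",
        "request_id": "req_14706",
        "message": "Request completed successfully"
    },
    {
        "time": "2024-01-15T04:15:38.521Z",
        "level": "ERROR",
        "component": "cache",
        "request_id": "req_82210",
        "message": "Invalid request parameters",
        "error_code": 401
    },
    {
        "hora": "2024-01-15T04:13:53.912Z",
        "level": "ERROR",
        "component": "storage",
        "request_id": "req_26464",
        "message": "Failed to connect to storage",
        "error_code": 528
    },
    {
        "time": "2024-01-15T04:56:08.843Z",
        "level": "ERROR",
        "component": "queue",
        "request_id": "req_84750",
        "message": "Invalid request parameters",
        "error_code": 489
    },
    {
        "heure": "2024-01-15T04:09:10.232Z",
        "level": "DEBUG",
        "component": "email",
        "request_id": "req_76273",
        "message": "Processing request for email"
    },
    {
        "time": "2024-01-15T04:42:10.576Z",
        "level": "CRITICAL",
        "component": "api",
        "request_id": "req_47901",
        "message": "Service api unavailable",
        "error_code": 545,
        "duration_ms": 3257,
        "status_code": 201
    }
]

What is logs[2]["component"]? "storage"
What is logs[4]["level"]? "DEBUG"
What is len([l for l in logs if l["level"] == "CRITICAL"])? 1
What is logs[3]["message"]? "Invalid request parameters"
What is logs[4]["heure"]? "2024-01-15T04:09:10.232Z"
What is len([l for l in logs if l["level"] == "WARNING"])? 0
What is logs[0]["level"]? "INFO"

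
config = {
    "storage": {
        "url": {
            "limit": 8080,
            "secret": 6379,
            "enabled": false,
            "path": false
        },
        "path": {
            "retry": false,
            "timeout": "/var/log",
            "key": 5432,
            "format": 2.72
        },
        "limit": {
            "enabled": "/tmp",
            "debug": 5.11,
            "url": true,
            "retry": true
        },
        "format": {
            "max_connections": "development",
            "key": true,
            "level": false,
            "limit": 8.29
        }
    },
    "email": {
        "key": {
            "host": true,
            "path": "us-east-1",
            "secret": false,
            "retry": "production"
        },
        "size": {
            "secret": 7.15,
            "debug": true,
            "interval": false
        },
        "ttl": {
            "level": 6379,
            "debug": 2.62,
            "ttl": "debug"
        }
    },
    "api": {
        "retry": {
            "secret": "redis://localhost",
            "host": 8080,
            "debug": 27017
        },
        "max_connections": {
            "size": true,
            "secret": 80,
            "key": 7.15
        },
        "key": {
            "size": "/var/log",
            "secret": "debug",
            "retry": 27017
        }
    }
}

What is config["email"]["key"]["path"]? "us-east-1"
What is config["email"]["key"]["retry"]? "production"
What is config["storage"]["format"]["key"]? True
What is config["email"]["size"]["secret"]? 7.15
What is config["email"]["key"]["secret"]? False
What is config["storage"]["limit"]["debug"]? 5.11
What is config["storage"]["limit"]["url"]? True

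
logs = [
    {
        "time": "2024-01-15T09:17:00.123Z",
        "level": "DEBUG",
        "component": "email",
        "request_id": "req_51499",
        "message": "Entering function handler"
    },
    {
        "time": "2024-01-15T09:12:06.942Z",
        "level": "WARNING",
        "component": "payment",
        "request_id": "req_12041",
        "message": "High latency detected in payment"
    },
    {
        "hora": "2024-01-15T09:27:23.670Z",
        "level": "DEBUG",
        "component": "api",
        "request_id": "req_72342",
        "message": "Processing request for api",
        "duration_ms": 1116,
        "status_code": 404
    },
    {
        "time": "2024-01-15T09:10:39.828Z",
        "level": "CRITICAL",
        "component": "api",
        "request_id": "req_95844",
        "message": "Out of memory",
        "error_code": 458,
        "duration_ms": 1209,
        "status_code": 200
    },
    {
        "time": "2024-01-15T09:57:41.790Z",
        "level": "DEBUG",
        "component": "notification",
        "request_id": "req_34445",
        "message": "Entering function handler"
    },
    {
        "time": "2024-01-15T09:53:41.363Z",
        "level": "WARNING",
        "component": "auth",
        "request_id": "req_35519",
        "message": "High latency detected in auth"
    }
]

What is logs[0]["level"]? "DEBUG"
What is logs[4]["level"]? "DEBUG"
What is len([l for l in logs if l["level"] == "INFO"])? 0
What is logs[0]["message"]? "Entering function handler"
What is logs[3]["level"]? "CRITICAL"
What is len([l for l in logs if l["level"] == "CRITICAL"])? 1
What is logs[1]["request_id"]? "req_12041"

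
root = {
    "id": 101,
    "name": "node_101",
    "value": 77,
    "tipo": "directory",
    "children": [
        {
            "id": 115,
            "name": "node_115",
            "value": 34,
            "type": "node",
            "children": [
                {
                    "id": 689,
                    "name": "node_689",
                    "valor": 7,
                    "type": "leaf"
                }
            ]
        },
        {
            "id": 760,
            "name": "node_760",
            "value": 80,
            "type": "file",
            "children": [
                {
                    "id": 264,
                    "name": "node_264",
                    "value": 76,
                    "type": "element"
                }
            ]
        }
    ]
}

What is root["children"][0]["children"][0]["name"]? "node_689"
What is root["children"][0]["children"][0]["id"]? 689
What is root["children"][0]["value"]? 34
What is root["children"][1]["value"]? 80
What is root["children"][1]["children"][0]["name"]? "node_264"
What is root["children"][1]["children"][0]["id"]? 264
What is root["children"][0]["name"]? "node_115"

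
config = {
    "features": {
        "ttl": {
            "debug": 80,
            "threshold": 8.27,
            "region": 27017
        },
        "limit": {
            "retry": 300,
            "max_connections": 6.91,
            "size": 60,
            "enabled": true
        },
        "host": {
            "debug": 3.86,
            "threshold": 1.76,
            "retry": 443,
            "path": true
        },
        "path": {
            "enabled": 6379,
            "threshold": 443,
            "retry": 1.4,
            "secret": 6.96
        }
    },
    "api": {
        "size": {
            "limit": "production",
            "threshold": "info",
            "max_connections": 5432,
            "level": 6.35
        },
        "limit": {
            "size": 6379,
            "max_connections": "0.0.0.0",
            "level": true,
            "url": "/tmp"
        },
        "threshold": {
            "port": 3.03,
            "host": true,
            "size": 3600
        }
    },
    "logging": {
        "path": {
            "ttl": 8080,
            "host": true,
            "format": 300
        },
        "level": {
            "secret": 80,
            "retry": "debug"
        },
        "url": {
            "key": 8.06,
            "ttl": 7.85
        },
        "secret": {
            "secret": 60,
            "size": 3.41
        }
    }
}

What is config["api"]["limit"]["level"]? True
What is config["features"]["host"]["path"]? True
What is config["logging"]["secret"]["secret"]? 60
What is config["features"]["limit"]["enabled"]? True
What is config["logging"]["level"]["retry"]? "debug"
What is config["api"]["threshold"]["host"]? True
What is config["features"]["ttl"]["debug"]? 80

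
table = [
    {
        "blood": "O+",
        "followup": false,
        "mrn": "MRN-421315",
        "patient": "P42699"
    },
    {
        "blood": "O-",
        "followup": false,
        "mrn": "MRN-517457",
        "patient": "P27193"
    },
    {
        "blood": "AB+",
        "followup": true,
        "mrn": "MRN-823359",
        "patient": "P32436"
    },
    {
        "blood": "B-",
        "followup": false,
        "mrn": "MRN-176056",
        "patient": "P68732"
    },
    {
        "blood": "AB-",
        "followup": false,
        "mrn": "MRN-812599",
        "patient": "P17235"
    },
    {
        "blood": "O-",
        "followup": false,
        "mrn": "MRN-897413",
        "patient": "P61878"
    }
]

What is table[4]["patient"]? "P17235"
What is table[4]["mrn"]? "MRN-812599"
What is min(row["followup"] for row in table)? False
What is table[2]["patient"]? "P32436"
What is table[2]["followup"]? True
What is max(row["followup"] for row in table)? True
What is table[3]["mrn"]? "MRN-176056"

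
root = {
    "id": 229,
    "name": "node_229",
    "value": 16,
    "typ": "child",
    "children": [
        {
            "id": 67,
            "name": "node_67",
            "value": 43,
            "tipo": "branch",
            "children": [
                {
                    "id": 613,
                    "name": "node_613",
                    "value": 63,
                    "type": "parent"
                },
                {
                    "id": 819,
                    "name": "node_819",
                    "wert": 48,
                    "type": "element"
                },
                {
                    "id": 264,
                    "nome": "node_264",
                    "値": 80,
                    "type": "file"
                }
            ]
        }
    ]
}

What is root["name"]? "node_229"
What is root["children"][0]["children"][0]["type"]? "parent"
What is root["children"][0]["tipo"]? "branch"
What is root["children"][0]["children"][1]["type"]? "element"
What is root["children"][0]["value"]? 43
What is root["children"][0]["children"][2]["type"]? "file"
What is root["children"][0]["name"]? "node_67"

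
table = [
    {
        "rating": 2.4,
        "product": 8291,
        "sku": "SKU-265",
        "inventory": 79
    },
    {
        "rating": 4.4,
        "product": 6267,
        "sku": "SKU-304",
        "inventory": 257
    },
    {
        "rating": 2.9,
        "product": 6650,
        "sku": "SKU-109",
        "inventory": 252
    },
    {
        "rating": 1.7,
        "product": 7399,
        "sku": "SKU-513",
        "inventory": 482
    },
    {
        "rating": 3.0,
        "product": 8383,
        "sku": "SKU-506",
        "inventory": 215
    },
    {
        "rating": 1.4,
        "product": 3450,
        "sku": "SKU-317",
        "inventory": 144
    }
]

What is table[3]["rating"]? 1.7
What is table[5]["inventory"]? 144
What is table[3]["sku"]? "SKU-513"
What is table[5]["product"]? 3450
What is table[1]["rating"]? 4.4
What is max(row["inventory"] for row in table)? 482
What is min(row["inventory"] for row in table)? 79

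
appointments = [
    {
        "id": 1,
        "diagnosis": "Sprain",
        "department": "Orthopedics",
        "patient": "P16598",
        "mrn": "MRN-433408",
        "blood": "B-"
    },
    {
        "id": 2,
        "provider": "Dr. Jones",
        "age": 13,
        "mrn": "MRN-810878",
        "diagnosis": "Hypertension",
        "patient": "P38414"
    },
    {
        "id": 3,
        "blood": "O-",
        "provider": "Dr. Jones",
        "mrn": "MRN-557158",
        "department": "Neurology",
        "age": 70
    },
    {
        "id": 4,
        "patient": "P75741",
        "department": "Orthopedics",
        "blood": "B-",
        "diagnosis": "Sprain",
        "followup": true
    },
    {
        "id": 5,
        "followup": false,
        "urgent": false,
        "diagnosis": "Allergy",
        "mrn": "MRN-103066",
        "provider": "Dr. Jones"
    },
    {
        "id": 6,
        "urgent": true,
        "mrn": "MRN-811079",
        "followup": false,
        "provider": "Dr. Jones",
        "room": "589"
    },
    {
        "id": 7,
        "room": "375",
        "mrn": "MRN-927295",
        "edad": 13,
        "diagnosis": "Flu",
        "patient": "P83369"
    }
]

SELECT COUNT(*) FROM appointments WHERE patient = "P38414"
1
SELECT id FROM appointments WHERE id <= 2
[1, 2]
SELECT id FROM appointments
[1, 2, 3, 4, 5, 6, 7]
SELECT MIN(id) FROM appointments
1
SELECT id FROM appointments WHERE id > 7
[]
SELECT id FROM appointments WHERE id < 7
[1, 2, 3, 4, 5, 6]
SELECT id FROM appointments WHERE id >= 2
[2, 3, 4, 5, 6, 7]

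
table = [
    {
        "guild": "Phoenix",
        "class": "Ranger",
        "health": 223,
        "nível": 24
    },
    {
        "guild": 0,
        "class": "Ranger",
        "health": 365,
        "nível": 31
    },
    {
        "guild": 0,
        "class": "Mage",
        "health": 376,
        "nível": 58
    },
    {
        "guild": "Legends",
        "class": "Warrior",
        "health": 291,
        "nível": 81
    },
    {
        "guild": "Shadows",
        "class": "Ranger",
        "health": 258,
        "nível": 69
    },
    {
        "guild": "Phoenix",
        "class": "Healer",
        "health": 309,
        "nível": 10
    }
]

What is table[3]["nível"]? 81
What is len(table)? 6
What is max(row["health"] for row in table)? 376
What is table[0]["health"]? 223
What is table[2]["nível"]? 58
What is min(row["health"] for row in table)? 223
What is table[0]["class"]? "Ranger"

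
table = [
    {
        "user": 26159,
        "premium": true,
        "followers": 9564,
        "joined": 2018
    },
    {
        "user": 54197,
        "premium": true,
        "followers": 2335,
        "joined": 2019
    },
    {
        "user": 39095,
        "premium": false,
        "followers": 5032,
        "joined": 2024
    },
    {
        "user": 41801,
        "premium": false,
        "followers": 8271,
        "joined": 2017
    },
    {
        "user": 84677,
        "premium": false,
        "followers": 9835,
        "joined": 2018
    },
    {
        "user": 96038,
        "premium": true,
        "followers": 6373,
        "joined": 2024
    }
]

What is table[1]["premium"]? True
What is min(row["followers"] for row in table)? 2335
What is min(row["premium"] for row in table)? False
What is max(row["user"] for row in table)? 96038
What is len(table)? 6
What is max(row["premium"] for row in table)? True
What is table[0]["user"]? 26159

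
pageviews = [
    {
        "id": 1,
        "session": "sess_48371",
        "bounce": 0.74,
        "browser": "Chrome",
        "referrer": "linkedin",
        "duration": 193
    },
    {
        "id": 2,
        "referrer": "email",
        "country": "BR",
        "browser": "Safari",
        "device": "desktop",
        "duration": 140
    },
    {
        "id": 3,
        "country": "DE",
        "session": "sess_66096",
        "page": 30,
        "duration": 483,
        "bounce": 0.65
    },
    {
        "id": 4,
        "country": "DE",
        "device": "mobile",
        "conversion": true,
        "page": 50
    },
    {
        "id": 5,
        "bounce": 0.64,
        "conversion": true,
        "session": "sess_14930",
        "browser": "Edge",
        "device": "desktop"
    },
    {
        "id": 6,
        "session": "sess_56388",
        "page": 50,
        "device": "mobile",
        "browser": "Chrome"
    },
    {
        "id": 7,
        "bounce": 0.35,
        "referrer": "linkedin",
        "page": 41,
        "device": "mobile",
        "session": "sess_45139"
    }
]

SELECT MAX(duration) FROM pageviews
483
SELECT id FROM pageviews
[1, 2, 3, 4, 5, 6, 7]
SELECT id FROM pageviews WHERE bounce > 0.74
[]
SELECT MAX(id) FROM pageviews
7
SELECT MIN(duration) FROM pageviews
140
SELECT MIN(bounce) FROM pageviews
0.35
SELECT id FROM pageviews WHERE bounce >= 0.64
[1, 3, 5]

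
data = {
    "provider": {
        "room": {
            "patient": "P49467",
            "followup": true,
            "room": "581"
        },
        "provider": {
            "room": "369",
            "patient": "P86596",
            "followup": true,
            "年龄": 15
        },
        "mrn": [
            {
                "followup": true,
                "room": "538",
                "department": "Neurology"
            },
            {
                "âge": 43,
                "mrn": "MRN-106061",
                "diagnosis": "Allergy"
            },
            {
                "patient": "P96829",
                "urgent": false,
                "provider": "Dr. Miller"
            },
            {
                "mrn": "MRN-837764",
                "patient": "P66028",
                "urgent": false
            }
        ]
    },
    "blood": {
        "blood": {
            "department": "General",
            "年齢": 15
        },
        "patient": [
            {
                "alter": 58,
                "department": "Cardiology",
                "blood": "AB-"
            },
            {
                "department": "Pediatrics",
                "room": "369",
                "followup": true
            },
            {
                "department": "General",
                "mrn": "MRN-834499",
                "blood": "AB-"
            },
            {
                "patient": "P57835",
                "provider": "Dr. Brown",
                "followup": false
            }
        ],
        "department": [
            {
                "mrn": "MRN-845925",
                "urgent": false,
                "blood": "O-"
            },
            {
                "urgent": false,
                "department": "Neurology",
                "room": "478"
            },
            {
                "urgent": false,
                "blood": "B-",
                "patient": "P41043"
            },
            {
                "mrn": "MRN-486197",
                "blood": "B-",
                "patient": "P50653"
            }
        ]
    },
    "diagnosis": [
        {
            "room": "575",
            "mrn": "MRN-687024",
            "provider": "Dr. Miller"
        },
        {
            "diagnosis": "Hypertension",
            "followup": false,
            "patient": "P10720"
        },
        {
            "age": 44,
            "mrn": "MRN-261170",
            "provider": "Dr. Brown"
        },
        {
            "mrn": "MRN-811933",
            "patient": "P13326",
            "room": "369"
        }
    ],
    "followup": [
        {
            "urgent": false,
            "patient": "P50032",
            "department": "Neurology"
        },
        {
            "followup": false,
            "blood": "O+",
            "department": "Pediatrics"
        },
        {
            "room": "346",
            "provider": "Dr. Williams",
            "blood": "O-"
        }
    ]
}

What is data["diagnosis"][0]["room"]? "575"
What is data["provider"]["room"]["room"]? "581"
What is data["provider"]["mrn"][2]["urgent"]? False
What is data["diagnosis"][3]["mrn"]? "MRN-811933"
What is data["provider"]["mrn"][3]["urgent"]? False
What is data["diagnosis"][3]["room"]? "369"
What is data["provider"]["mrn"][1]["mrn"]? "MRN-106061"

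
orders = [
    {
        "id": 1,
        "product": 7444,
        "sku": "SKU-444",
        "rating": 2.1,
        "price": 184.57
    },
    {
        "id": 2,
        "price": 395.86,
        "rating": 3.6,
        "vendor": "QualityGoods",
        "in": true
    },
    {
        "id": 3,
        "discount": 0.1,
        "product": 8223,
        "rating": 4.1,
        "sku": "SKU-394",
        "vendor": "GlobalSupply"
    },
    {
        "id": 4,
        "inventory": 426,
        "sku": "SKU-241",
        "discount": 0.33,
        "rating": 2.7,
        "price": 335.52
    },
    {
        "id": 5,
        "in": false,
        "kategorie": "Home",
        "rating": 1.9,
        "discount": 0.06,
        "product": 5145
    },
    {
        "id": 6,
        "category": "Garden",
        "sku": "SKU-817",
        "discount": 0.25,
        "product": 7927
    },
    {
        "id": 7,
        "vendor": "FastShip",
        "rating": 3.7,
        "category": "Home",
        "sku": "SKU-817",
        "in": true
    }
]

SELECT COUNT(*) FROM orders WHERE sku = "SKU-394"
1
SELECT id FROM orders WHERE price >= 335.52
[2, 4]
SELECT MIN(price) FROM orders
184.57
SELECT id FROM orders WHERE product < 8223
[1, 5, 6]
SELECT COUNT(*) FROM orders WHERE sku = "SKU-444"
1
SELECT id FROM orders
[1, 2, 3, 4, 5, 6, 7]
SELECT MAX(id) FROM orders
7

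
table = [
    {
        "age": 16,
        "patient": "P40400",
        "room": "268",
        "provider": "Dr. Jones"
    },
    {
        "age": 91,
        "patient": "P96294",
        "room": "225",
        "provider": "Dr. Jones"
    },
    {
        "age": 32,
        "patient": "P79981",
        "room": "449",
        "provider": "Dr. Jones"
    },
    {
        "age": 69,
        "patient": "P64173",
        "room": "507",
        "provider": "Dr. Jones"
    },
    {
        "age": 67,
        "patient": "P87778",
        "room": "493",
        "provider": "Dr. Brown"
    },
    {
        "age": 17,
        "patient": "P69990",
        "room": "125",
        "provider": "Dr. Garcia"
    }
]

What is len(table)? 6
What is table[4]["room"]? "493"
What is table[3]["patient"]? "P64173"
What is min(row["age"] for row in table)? 16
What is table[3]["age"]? 69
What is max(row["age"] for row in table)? 91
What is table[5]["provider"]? "Dr. Garcia"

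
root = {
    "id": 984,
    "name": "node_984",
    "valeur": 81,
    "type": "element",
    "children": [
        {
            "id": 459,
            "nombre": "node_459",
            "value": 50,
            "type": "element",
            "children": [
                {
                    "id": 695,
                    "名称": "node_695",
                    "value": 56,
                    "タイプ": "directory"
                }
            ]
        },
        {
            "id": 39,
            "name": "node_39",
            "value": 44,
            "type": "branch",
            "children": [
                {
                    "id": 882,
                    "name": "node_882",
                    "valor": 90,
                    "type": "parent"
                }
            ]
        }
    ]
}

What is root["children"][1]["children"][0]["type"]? "parent"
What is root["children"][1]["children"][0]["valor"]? 90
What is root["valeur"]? 81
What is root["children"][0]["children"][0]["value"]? 56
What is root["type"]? "element"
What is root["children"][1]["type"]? "branch"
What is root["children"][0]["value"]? 50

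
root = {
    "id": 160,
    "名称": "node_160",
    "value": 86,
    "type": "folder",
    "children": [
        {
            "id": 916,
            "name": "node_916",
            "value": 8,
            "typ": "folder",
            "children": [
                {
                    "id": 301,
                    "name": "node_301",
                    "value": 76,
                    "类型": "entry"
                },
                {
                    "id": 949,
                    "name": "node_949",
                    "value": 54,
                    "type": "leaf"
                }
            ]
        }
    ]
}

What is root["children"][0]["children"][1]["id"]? 949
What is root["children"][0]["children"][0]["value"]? 76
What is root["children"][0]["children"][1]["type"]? "leaf"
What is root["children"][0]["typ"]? "folder"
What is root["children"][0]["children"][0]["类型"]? "entry"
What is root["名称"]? "node_160"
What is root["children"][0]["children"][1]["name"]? "node_949"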